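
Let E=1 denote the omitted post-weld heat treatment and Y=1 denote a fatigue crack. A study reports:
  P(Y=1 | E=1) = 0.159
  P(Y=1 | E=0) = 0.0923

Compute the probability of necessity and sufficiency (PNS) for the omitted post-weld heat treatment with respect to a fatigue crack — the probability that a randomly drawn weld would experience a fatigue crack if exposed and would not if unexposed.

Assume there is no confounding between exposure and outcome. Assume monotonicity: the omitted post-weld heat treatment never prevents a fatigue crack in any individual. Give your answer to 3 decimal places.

PNS ≈ 0.067

Let p₁ = 0.159, p₀ = 0.0923.
Under exogeneity and monotonicity, PNS = p₁ − p₀.
PNS = 0.159 − 0.0923 = 0.0667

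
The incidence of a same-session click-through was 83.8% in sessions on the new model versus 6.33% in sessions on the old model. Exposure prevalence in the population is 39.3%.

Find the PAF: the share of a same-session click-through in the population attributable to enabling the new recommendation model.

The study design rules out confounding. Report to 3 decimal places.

PAF ≈ 0.828

p₁ = 0.838, p₀ = 0.0633.
Overall risk P(Y=1) = π·p₁ + (1−π)·p₀ = 0.393×0.838 + 0.607×0.0633 = 0.36776.
Under exogeneity, PAF = [P(Y=1) − p₀] / P(Y=1).
PAF = (0.36776 − 0.0633) / 0.36776 ≈ 0.8279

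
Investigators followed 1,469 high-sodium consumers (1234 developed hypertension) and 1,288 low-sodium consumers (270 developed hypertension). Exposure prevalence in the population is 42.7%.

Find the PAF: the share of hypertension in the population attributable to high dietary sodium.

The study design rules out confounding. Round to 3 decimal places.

PAF ≈ 0.562

p₁ = P(outcome | exposed) = 1234/1469 = 0.84003
p₀ = P(outcome | unexposed) = 270/1288 = 0.20963
Overall risk P(Y=1) = π·p₁ + (1−π)·p₀ = 0.427×0.84003 + 0.573×0.20963 = 0.47881.
Under exogeneity, PAF = [P(Y=1) − p₀] / P(Y=1).
PAF = (0.47881 − 0.20963) / 0.47881 ≈ 0.5622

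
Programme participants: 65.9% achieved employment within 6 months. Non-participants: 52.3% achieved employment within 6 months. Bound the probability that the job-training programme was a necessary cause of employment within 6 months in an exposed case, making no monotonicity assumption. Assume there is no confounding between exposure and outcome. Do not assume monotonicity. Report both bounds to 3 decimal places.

p₁ = 0.659, p₀ = 0.523.
Under exogeneity alone the bounds on PN are max{0,(p₁−p₀)/p₁} ≤ PN ≤ min{1,(1−p₀)/p₁}.
  lower = (p₁ − p₀)/p₁ = 0.136 / 0.659 ≈ 0.2064
  upper = min{1, (1 − p₀)/p₁} = 0.477 / 0.659 ≈ 0.7238

0.206 ≤ PN ≤ 0.724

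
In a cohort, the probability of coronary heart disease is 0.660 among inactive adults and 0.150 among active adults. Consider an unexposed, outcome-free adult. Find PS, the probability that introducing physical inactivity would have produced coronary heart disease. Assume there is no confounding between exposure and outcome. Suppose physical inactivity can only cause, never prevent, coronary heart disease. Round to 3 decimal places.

PS ≈ 0.600

Let p₁ = 0.66, p₀ = 0.15.
Under exogeneity and monotonicity, PS = (p₁ − p₀) / (1 − p₀).
PS = (0.66 − 0.15) / (1 − 0.15) = 0.51 / 0.85 ≈ 0.6000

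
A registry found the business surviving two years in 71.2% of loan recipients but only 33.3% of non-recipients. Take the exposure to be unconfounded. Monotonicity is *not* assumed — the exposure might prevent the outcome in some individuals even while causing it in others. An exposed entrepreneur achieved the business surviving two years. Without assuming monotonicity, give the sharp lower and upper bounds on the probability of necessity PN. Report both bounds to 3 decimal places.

0.532 ≤ PN ≤ 0.937

p₁ = 0.712, p₀ = 0.333.
Under exogeneity alone the bounds on PN are max{0,(p₁−p₀)/p₁} ≤ PN ≤ min{1,(1−p₀)/p₁}.
  lower = (p₁ − p₀)/p₁ = 0.379 / 0.712 ≈ 0.5323
  upper = min{1, (1 − p₀)/p₁} = 0.667 / 0.712 ≈ 0.9368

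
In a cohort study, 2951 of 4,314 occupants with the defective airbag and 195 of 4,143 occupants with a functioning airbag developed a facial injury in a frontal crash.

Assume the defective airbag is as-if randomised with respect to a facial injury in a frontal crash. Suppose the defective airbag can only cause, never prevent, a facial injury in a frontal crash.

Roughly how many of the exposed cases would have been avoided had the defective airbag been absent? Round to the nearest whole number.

about 2748 cases

p₁ = P(outcome | exposed) = 2951/4314 = 0.68405
p₀ = P(outcome | unexposed) = 195/4143 = 0.047067
PN = (p₁ − p₀)/p₁ = (0.68405 − 0.047067) / 0.68405 ≈ 0.93119.
Attributable cases ≈ PN × (exposed cases) = 0.93119 × 2951 ≈ 2747.95.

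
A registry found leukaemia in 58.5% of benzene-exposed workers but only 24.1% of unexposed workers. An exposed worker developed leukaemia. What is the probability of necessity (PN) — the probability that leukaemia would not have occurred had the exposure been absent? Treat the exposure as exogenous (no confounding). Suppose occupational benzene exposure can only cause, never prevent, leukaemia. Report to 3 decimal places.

PN ≈ 0.588

p₁ = 0.585, p₀ = 0.241.
Under exogeneity and monotonicity, PN = (p₁ − p₀) / p₁.
PN = (0.585 − 0.241) / 0.585 = 0.344 / 0.585 ≈ 0.5880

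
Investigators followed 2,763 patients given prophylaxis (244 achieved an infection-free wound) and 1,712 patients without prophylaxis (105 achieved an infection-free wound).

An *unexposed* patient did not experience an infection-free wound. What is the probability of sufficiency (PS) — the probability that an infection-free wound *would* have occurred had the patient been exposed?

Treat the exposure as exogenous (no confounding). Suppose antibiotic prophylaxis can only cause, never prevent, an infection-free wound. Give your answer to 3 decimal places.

PS ≈ 0.029

p₁ = P(outcome | exposed) = 244/2763 = 0.08831
p₀ = P(outcome | unexposed) = 105/1712 = 0.061332
Under exogeneity and monotonicity, PS = (p₁ − p₀) / (1 − p₀).
PS = (0.08831 − 0.061332) / (1 − 0.061332) = 0.026978 / 0.93867 ≈ 0.0287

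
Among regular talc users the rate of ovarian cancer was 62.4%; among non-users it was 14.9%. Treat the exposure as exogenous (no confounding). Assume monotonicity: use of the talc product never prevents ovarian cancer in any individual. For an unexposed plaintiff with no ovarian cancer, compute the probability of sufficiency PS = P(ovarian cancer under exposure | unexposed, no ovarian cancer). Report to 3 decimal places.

p₁ = 0.624, p₀ = 0.149.
Under exogeneity and monotonicity, PS = (p₁ − p₀) / (1 − p₀).
PS = (0.624 − 0.149) / (1 − 0.149) = 0.475 / 0.851 ≈ 0.5582

PS ≈ 0.558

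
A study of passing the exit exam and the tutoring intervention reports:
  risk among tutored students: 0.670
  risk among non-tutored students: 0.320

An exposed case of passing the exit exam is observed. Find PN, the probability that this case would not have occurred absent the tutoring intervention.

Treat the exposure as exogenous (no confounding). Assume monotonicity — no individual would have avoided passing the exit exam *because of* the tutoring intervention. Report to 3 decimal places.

Let p₁ = 0.67, p₀ = 0.32.
Under exogeneity and monotonicity, PN = (p₁ − p₀) / p₁.
PN = (0.67 − 0.32) / 0.67 = 0.35 / 0.67 ≈ 0.5224

PN ≈ 0.522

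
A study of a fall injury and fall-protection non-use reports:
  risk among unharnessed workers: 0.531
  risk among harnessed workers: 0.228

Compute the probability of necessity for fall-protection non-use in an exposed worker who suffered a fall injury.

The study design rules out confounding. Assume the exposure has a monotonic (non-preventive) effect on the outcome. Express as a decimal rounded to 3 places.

PN ≈ 0.571

Let p₁ = 0.531, p₀ = 0.228.
Under exogeneity and monotonicity, PN = (p₁ − p₀) / p₁.
PN = (0.531 − 0.228) / 0.531 = 0.303 / 0.531 ≈ 0.5706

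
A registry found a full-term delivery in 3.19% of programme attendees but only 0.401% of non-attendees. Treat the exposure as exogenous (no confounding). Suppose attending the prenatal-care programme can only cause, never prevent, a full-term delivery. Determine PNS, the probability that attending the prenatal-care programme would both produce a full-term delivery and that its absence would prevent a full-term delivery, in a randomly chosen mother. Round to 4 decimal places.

PNS ≈ 0.0279

p₁ = 0.0319, p₀ = 0.00401.
Under exogeneity and monotonicity, PNS = p₁ − p₀.
PNS = 0.0319 − 0.00401 = 0.02789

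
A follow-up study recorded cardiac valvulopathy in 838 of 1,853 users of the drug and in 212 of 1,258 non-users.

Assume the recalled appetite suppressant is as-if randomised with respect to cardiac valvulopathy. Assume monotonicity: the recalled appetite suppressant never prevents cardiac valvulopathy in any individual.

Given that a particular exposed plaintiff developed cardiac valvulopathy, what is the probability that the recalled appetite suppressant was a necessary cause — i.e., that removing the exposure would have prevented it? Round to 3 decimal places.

PN ≈ 0.627

p₁ = P(outcome | exposed) = 838/1853 = 0.45224
p₀ = P(outcome | unexposed) = 212/1258 = 0.16852
Under exogeneity and monotonicity, PN = (p₁ − p₀) / p₁.
PN = (0.45224 − 0.16852) / 0.45224 = 0.28372 / 0.45224 ≈ 0.6274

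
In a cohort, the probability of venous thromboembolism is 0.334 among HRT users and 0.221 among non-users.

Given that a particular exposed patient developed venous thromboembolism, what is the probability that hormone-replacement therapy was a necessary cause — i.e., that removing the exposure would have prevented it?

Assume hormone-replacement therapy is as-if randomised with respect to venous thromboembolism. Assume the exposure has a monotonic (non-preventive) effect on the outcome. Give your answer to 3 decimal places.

PN ≈ 0.338

Let p₁ = 0.334, p₀ = 0.221.
Under exogeneity and monotonicity, PN = (p₁ − p₀) / p₁.
PN = (0.334 − 0.221) / 0.334 = 0.113 / 0.334 ≈ 0.3383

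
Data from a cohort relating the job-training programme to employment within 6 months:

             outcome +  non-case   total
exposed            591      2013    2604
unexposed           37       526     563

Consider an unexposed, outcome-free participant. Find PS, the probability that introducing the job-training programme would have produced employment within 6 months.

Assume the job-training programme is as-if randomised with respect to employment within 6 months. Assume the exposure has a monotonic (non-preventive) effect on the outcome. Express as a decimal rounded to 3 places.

PS ≈ 0.173

p₁ = P(outcome | exposed) = 591/2604 = 0.22696
p₀ = P(outcome | unexposed) = 37/563 = 0.065719
Under exogeneity and monotonicity, PS = (p₁ − p₀)/(1 − p₀).
PS = (0.22696 − 0.065719) / 0.93428 ≈ 0.1726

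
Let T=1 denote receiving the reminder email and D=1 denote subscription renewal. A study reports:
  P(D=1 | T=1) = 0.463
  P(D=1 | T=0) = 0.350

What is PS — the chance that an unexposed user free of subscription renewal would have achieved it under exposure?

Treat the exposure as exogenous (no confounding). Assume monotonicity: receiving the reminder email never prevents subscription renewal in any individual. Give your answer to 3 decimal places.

PS ≈ 0.174

Let p₁ = 0.463, p₀ = 0.35.
Under exogeneity and monotonicity, PS = (p₁ − p₀) / (1 − p₀).
PS = (0.463 − 0.35) / (1 − 0.35) = 0.113 / 0.65 ≈ 0.1738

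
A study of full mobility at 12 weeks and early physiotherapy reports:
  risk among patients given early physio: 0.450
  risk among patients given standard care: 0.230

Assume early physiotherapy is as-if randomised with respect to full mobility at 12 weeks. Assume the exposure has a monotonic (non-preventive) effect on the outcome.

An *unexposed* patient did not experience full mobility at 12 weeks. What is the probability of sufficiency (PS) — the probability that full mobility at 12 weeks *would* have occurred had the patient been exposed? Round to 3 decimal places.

Let p₁ = 0.45, p₀ = 0.23.
Under exogeneity and monotonicity, PS = (p₁ − p₀) / (1 − p₀).
PS = (0.45 − 0.23) / (1 − 0.23) = 0.22 / 0.77 ≈ 0.2857

PS ≈ 0.286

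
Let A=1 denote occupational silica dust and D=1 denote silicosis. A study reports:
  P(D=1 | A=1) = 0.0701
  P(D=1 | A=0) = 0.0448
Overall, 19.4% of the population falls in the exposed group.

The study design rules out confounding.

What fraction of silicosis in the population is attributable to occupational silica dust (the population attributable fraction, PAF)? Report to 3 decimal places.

Let p₁ = 0.0701, p₀ = 0.0448.
Overall risk P(Y=1) = π·p₁ + (1−π)·p₀ = 0.194×0.0701 + 0.806×0.0448 = 0.049708.
Under exogeneity, PAF = [P(Y=1) − p₀] / P(Y=1).
PAF = (0.049708 − 0.0448) / 0.049708 ≈ 0.0987

PAF ≈ 0.099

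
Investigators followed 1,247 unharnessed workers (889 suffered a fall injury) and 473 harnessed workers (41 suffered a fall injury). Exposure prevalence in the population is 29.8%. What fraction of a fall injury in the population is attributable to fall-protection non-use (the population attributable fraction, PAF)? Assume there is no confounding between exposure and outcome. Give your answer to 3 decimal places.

PAF ≈ 0.683

p₁ = P(outcome | exposed) = 889/1247 = 0.71291
p₀ = P(outcome | unexposed) = 41/473 = 0.086681
Overall risk P(Y=1) = π·p₁ + (1−π)·p₀ = 0.298×0.71291 + 0.702×0.086681 = 0.2733.
Under exogeneity, PAF = [P(Y=1) − p₀] / P(Y=1).
PAF = (0.2733 − 0.086681) / 0.2733 ≈ 0.6828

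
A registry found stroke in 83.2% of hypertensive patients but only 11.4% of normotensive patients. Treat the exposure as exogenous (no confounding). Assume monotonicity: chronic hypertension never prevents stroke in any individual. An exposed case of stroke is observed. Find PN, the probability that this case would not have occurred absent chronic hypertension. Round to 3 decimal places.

p₁ = 0.832, p₀ = 0.114.
Under exogeneity and monotonicity, PN = (p₁ − p₀) / p₁.
PN = (0.832 − 0.114) / 0.832 = 0.718 / 0.832 ≈ 0.8630

PN ≈ 0.863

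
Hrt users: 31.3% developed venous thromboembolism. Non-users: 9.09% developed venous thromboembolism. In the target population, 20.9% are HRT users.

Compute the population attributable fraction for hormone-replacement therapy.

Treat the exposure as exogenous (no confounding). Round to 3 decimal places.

PAF ≈ 0.338

p₁ = 0.313, p₀ = 0.0909.
Overall risk P(Y=1) = π·p₁ + (1−π)·p₀ = 0.209×0.313 + 0.791×0.0909 = 0.13732.
Under exogeneity, PAF = [P(Y=1) − p₀] / P(Y=1).
PAF = (0.13732 − 0.0909) / 0.13732 ≈ 0.3380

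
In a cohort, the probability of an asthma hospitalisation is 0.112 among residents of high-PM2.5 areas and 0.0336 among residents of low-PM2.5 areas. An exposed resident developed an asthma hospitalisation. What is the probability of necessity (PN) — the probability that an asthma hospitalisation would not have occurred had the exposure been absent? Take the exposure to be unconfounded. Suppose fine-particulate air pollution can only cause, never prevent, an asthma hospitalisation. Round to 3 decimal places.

Let p₁ = 0.112, p₀ = 0.0336.
Under exogeneity and monotonicity, PN = (p₁ − p₀) / p₁.
PN = (0.112 − 0.0336) / 0.112 = 0.0784 / 0.112 ≈ 0.7000

PN ≈ 0.700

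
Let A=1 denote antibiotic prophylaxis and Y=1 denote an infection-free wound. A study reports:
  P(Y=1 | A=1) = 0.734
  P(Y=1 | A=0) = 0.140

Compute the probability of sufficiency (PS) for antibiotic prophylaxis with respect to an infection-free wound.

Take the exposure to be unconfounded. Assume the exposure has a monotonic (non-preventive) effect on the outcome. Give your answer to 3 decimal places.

PS ≈ 0.691

Let p₁ = 0.734, p₀ = 0.14.
Under exogeneity and monotonicity, PS = (p₁ − p₀) / (1 − p₀).
PS = (0.734 − 0.14) / (1 − 0.14) = 0.594 / 0.86 ≈ 0.6907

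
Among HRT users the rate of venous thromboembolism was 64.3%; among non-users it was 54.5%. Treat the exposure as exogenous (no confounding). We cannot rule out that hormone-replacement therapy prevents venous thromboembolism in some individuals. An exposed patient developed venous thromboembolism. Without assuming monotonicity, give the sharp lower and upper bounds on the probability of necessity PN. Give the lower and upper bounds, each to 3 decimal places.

p₁ = 0.643, p₀ = 0.545.
Under exogeneity alone the bounds on PN are max{0,(p₁−p₀)/p₁} ≤ PN ≤ min{1,(1−p₀)/p₁}.
  lower = (p₁ − p₀)/p₁ = 0.098 / 0.643 ≈ 0.1524
  upper = min{1, (1 − p₀)/p₁} = 0.455 / 0.643 ≈ 0.7076

0.152 ≤ PN ≤ 0.708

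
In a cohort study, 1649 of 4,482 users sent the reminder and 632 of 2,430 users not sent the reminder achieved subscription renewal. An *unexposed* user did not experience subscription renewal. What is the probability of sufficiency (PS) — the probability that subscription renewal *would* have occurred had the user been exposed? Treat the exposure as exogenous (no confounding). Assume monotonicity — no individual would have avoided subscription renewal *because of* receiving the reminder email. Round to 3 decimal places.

p₁ = P(outcome | exposed) = 1649/4482 = 0.36792
p₀ = P(outcome | unexposed) = 632/2430 = 0.26008
Under exogeneity and monotonicity, PS = (p₁ − p₀) / (1 − p₀).
PS = (0.36792 − 0.26008) / (1 − 0.26008) = 0.10783 / 0.73992 ≈ 0.1457

PS ≈ 0.146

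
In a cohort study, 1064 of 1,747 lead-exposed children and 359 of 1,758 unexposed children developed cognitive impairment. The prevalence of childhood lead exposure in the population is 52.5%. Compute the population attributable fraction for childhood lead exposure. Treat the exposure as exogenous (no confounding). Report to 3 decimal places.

p₁ = P(outcome | exposed) = 1064/1747 = 0.60904
p₀ = P(outcome | unexposed) = 359/1758 = 0.20421
Overall risk P(Y=1) = π·p₁ + (1−π)·p₀ = 0.525×0.60904 + 0.475×0.20421 = 0.41675.
Under exogeneity, PAF = [P(Y=1) − p₀] / P(Y=1).
PAF = (0.41675 − 0.20421) / 0.41675 ≈ 0.5100

PAF ≈ 0.510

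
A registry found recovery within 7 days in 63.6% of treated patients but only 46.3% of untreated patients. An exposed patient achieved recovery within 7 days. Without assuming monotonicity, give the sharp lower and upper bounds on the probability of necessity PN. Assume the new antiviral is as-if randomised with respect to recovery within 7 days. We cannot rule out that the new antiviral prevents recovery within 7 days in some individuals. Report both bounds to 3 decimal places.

p₁ = 0.636, p₀ = 0.463.
Under exogeneity alone the bounds on PN are max{0,(p₁−p₀)/p₁} ≤ PN ≤ min{1,(1−p₀)/p₁}.
  lower = (p₁ − p₀)/p₁ = 0.173 / 0.636 ≈ 0.2720
  upper = min{1, (1 − p₀)/p₁} = 0.537 / 0.636 ≈ 0.8443

0.272 ≤ PN ≤ 0.844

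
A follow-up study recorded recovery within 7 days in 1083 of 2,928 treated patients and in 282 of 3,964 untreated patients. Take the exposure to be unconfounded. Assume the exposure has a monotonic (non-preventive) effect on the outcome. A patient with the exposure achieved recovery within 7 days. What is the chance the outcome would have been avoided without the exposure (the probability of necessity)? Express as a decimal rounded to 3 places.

p₁ = P(outcome | exposed) = 1083/2928 = 0.36988
p₀ = P(outcome | unexposed) = 282/3964 = 0.07114
Under exogeneity and monotonicity, PN = (p₁ − p₀) / p₁.
PN = (0.36988 − 0.07114) / 0.36988 = 0.29874 / 0.36988 ≈ 0.8077

PN ≈ 0.808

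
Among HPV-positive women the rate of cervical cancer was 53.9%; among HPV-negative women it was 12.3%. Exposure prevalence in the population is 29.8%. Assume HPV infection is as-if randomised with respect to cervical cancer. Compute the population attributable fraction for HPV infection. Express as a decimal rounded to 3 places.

PAF ≈ 0.502

p₁ = 0.539, p₀ = 0.123.
Overall risk P(Y=1) = π·p₁ + (1−π)·p₀ = 0.298×0.539 + 0.702×0.123 = 0.24697.
Under exogeneity, PAF = [P(Y=1) − p₀] / P(Y=1).
PAF = (0.24697 − 0.123) / 0.24697 ≈ 0.5020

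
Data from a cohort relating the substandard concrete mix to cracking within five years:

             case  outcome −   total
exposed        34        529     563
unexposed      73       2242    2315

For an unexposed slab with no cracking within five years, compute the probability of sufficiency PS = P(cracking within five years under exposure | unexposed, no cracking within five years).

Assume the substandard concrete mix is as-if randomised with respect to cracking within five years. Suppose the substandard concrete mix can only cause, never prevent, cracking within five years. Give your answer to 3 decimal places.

p₁ = P(outcome | exposed) = 34/563 = 0.060391
p₀ = P(outcome | unexposed) = 73/2315 = 0.031533
Under exogeneity and monotonicity, PS = (p₁ − p₀)/(1 − p₀).
PS = (0.060391 − 0.031533) / 0.96847 ≈ 0.0298

PS ≈ 0.030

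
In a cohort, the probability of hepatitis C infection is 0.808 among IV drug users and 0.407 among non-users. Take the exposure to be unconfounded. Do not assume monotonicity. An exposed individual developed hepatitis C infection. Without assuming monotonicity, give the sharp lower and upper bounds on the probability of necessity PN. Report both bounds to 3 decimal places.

Let p₁ = 0.808, p₀ = 0.407.
Under exogeneity alone the bounds on PN are max{0,(p₁−p₀)/p₁} ≤ PN ≤ min{1,(1−p₀)/p₁}.
  lower = (p₁ − p₀)/p₁ = 0.401 / 0.808 ≈ 0.4963
  upper = min{1, (1 − p₀)/p₁} = 0.593 / 0.808 ≈ 0.7339

0.496 ≤ PN ≤ 0.734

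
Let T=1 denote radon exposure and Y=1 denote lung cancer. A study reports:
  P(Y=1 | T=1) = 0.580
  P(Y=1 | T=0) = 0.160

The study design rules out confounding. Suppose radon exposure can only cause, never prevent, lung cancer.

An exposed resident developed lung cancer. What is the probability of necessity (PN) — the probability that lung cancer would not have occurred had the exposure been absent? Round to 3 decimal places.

Let p₁ = 0.58, p₀ = 0.16.
Under exogeneity and monotonicity, PN = (p₁ − p₀) / p₁.
PN = (0.58 − 0.16) / 0.58 = 0.42 / 0.58 ≈ 0.7241

PN ≈ 0.724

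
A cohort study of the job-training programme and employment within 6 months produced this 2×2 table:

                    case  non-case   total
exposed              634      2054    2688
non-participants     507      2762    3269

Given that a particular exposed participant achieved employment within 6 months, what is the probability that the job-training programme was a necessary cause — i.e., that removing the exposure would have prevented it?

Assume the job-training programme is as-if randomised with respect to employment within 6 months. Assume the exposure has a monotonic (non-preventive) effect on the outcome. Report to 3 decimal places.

p₁ = P(outcome | exposed) = 634/2688 = 0.23586
p₀ = P(outcome | unexposed) = 507/3269 = 0.15509
Under exogeneity and monotonicity, PN = (p₁ − p₀)/p₁.
PN = (0.23586 − 0.15509) / 0.23586 ≈ 0.3424

PN ≈ 0.342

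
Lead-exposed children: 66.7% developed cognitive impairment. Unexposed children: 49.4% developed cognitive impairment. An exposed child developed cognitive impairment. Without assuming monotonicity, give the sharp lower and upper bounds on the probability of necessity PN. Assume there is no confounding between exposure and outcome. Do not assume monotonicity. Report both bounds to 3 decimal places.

0.259 ≤ PN ≤ 0.759

p₁ = 0.667, p₀ = 0.494.
Under exogeneity alone the bounds on PN are max{0,(p₁−p₀)/p₁} ≤ PN ≤ min{1,(1−p₀)/p₁}.
  lower = (p₁ − p₀)/p₁ = 0.173 / 0.667 ≈ 0.2594
  upper = min{1, (1 − p₀)/p₁} = 0.506 / 0.667 ≈ 0.7586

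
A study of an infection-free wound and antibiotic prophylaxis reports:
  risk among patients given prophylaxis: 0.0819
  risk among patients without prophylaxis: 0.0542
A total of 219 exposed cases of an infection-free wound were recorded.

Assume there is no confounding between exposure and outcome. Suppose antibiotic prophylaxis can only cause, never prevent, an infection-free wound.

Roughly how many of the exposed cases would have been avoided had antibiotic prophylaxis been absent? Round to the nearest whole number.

about 74 cases

Let p₁ = 0.0819, p₀ = 0.0542.
PN = (p₁ − p₀)/p₁ = (0.0819 − 0.0542) / 0.0819 ≈ 0.33822.
Attributable cases ≈ PN × (exposed cases) = 0.33822 × 219 ≈ 74.07.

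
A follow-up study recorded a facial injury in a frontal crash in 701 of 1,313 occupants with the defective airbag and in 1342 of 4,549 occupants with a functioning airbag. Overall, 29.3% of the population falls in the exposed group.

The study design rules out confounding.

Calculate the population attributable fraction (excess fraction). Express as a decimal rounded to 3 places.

PAF ≈ 0.192

p₁ = P(outcome | exposed) = 701/1313 = 0.53389
p₀ = P(outcome | unexposed) = 1342/4549 = 0.29501
Overall risk P(Y=1) = π·p₁ + (1−π)·p₀ = 0.293×0.53389 + 0.707×0.29501 = 0.365.
Under exogeneity, PAF = [P(Y=1) − p₀] / P(Y=1).
PAF = (0.365 − 0.29501) / 0.365 ≈ 0.1918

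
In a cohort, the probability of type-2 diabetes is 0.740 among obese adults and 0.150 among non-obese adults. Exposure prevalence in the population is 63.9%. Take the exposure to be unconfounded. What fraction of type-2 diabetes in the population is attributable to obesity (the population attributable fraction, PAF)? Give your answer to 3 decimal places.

Let p₁ = 0.74, p₀ = 0.15.
Overall risk P(Y=1) = π·p₁ + (1−π)·p₀ = 0.639×0.74 + 0.361×0.15 = 0.52701.
Under exogeneity, PAF = [P(Y=1) − p₀] / P(Y=1).
PAF = (0.52701 − 0.15) / 0.52701 ≈ 0.7154

PAF ≈ 0.715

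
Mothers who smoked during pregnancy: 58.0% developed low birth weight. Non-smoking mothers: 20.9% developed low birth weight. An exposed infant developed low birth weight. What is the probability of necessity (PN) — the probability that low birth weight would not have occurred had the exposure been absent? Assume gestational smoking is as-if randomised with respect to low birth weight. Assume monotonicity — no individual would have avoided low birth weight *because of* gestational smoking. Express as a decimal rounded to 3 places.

p₁ = 0.58, p₀ = 0.209.
Under exogeneity and monotonicity, PN = (p₁ − p₀) / p₁.
PN = (0.58 − 0.209) / 0.58 = 0.371 / 0.58 ≈ 0.6397

PN ≈ 0.640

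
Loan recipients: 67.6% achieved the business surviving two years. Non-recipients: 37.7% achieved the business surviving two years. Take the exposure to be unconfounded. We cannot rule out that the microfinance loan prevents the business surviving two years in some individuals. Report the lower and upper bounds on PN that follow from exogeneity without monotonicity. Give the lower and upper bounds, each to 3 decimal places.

p₁ = 0.676, p₀ = 0.377.
Under exogeneity alone the bounds on PN are max{0,(p₁−p₀)/p₁} ≤ PN ≤ min{1,(1−p₀)/p₁}.
  lower = (p₁ − p₀)/p₁ = 0.299 / 0.676 ≈ 0.4423
  upper = min{1, (1 − p₀)/p₁} = 0.623 / 0.676 ≈ 0.9216

0.442 ≤ PN ≤ 0.922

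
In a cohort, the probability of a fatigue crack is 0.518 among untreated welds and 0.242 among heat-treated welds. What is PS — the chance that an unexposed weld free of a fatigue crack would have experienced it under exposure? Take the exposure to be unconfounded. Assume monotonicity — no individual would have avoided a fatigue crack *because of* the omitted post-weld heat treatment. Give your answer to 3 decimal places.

Let p₁ = 0.518, p₀ = 0.242.
Under exogeneity and monotonicity, PS = (p₁ − p₀) / (1 − p₀).
PS = (0.518 − 0.242) / (1 − 0.242) = 0.276 / 0.758 ≈ 0.3641

PS ≈ 0.364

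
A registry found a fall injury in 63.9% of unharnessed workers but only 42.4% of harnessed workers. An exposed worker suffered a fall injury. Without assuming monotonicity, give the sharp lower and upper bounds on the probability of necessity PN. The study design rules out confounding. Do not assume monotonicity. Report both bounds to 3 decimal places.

0.336 ≤ PN ≤ 0.901

p₁ = 0.639, p₀ = 0.424.
Under exogeneity alone the bounds on PN are max{0,(p₁−p₀)/p₁} ≤ PN ≤ min{1,(1−p₀)/p₁}.
  lower = (p₁ − p₀)/p₁ = 0.215 / 0.639 ≈ 0.3365
  upper = min{1, (1 − p₀)/p₁} = 0.576 / 0.639 ≈ 0.9014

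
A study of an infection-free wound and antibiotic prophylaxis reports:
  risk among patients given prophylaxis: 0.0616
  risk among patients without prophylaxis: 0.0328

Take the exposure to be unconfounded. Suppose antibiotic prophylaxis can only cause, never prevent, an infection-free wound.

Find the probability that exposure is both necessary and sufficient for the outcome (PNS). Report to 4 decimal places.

PNS ≈ 0.0288

Let p₁ = 0.0616, p₀ = 0.0328.
Under exogeneity and monotonicity, PNS = p₁ − p₀.
PNS = 0.0616 − 0.0328 = 0.0288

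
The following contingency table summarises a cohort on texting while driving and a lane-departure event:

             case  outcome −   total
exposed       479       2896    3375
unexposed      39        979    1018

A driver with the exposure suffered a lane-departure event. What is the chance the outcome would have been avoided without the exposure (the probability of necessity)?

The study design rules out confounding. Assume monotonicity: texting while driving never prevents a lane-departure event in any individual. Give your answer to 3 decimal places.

p₁ = P(outcome | exposed) = 479/3375 = 0.14193
p₀ = P(outcome | unexposed) = 39/1018 = 0.03831
Under exogeneity and monotonicity, PN = (p₁ − p₀)/p₁.
PN = (0.14193 − 0.03831) / 0.14193 ≈ 0.7301

PN ≈ 0.730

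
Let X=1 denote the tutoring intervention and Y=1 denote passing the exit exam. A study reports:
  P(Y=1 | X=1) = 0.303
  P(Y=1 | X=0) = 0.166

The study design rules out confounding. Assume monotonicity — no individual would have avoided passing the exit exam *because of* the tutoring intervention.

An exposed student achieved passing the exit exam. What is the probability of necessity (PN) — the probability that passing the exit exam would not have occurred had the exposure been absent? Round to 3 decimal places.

PN ≈ 0.452

Let p₁ = 0.303, p₀ = 0.166.
Under exogeneity and monotonicity, PN = (p₁ − p₀) / p₁.
PN = (0.303 − 0.166) / 0.303 = 0.137 / 0.303 ≈ 0.4521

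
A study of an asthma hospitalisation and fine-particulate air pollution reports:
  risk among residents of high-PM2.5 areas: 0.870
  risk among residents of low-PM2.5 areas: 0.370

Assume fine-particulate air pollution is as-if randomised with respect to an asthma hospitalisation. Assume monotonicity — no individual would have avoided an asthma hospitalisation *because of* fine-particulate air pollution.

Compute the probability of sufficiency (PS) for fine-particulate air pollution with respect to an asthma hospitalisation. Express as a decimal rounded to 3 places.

PS ≈ 0.794

Let p₁ = 0.87, p₀ = 0.37.
Under exogeneity and monotonicity, PS = (p₁ − p₀) / (1 − p₀).
PS = (0.87 − 0.37) / (1 − 0.37) = 0.5 / 0.63 ≈ 0.7937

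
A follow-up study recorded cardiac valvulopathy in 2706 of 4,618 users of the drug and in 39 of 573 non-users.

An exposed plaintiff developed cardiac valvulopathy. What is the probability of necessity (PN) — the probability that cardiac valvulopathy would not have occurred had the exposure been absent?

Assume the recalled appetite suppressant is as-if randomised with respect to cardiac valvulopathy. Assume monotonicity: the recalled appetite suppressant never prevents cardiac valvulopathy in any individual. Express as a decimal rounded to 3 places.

p₁ = P(outcome | exposed) = 2706/4618 = 0.58597
p₀ = P(outcome | unexposed) = 39/573 = 0.068063
Under exogeneity and monotonicity, PN = (p₁ − p₀) / p₁.
PN = (0.58597 − 0.068063) / 0.58597 = 0.51791 / 0.58597 ≈ 0.8838

PN ≈ 0.884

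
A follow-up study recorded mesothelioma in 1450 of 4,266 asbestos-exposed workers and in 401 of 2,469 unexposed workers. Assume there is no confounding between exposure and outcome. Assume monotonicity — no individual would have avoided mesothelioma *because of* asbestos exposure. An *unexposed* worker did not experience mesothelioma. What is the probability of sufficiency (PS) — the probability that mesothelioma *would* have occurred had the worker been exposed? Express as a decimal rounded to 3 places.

PS ≈ 0.212

p₁ = P(outcome | exposed) = 1450/4266 = 0.3399
p₀ = P(outcome | unexposed) = 401/2469 = 0.16241
Under exogeneity and monotonicity, PS = (p₁ − p₀) / (1 − p₀).
PS = (0.3399 − 0.16241) / (1 − 0.16241) = 0.17748 / 0.83759 ≈ 0.2119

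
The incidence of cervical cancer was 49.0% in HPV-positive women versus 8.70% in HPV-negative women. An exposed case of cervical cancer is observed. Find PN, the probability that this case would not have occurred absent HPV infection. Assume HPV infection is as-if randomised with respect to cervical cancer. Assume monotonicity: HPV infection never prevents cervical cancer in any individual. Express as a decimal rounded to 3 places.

p₁ = 0.49, p₀ = 0.087.
Under exogeneity and monotonicity, PN = (p₁ − p₀) / p₁.
PN = (0.49 − 0.087) / 0.49 = 0.403 / 0.49 ≈ 0.8224

PN ≈ 0.822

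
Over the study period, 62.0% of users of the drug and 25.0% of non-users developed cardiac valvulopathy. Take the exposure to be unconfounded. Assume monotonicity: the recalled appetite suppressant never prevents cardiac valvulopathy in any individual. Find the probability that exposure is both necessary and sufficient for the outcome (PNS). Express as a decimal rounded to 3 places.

p₁ = 0.62, p₀ = 0.25.
Under exogeneity and monotonicity, PNS = p₁ − p₀.
PNS = 0.62 − 0.25 = 0.37

PNS ≈ 0.370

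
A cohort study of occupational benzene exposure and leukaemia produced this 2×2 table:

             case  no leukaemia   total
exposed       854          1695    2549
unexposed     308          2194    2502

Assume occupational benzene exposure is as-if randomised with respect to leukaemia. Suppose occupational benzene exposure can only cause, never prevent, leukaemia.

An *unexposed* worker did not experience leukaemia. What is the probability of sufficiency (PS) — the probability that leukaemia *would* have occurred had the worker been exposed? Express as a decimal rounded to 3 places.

p₁ = P(outcome | exposed) = 854/2549 = 0.33503
p₀ = P(outcome | unexposed) = 308/2502 = 0.1231
Under exogeneity and monotonicity, PS = (p₁ − p₀)/(1 − p₀).
PS = (0.33503 − 0.1231) / 0.8769 ≈ 0.2417

PS ≈ 0.242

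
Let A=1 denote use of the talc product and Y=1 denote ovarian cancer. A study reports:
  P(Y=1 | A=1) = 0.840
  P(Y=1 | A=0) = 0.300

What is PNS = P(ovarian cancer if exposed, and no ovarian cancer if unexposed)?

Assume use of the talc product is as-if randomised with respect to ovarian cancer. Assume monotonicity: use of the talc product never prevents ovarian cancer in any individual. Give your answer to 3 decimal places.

PNS ≈ 0.540

Let p₁ = 0.84, p₀ = 0.3.
Under exogeneity and monotonicity, PNS = p₁ − p₀.
PNS = 0.84 − 0.3 = 0.54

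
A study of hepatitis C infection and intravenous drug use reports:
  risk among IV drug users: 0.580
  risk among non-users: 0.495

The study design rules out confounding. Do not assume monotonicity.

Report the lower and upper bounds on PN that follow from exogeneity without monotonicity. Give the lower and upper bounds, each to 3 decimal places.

0.147 ≤ PN ≤ 0.871

Let p₁ = 0.58, p₀ = 0.495.
Under exogeneity alone the bounds on PN are max{0,(p₁−p₀)/p₁} ≤ PN ≤ min{1,(1−p₀)/p₁}.
  lower = (p₁ − p₀)/p₁ = 0.085 / 0.58 ≈ 0.1466
  upper = min{1, (1 − p₀)/p₁} = 0.505 / 0.58 ≈ 0.8707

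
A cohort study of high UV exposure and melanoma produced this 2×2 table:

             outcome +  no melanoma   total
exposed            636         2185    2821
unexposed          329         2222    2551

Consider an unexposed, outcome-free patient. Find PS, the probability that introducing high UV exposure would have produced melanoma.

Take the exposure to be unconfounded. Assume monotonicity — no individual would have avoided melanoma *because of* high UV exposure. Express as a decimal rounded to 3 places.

PS ≈ 0.111

p₁ = P(outcome | exposed) = 636/2821 = 0.22545
p₀ = P(outcome | unexposed) = 329/2551 = 0.12897
Under exogeneity and monotonicity, PS = (p₁ − p₀) / (1 − p₀).
PS = (0.22545 − 0.12897) / (1 − 0.12897) = 0.096483 / 0.87103 ≈ 0.1108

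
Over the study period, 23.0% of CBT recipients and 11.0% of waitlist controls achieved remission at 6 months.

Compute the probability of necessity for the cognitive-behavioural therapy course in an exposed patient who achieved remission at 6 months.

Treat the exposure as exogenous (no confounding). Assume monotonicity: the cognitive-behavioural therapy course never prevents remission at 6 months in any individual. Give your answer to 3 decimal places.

PN ≈ 0.522

p₁ = 0.23, p₀ = 0.11.
Under exogeneity and monotonicity, PN = (p₁ − p₀) / p₁.
PN = (0.23 − 0.11) / 0.23 = 0.12 / 0.23 ≈ 0.5217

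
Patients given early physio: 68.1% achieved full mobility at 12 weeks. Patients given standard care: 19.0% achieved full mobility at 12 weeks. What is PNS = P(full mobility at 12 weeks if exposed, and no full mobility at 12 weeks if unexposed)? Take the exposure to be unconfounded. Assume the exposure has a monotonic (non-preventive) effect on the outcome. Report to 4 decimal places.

p₁ = 0.681, p₀ = 0.19.
Under exogeneity and monotonicity, PNS = p₁ − p₀.
PNS = 0.681 − 0.19 = 0.491

PNS ≈ 0.4910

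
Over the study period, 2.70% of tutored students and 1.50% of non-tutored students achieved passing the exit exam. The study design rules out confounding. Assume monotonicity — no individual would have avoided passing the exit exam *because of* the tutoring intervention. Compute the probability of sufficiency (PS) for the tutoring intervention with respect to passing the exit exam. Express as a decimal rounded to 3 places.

p₁ = 0.027, p₀ = 0.015.
Under exogeneity and monotonicity, PS = (p₁ − p₀) / (1 − p₀).
PS = (0.027 − 0.015) / (1 − 0.015) = 0.012 / 0.985 ≈ 0.0122

PS ≈ 0.012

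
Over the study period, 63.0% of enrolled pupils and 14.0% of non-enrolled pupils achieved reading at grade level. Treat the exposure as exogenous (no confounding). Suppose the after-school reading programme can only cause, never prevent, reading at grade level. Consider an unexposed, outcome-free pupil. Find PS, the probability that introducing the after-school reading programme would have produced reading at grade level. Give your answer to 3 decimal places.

PS ≈ 0.570

p₁ = 0.63, p₀ = 0.14.
Under exogeneity and monotonicity, PS = (p₁ − p₀) / (1 − p₀).
PS = (0.63 − 0.14) / (1 − 0.14) = 0.49 / 0.86 ≈ 0.5698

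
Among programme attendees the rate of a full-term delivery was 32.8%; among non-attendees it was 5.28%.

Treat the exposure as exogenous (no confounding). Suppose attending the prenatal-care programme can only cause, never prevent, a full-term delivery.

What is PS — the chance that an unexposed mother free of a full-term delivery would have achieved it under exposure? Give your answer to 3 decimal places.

PS ≈ 0.291

p₁ = 0.328, p₀ = 0.0528.
Under exogeneity and monotonicity, PS = (p₁ − p₀) / (1 − p₀).
PS = (0.328 − 0.0528) / (1 − 0.0528) = 0.2752 / 0.9472 ≈ 0.2905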